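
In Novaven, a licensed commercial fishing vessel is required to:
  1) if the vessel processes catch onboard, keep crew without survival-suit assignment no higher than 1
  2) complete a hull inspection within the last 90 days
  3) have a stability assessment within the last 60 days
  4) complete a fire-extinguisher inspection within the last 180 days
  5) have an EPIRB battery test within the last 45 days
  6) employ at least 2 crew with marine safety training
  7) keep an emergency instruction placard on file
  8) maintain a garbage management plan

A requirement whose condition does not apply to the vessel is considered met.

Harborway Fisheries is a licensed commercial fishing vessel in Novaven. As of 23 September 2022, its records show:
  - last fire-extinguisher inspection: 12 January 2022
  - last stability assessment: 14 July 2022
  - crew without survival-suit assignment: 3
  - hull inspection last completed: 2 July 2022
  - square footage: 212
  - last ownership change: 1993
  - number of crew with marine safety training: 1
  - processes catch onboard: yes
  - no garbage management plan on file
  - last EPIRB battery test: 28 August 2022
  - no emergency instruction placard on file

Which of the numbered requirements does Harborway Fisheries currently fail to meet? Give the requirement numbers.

1, 3, 4, 6, 7, 8

1. condition 'processes catch onboard' holds; crew without survival-suit assignment 3 > 1 → not met
2. hull inspection 83 days ago vs limit 90 → met
3. stability assessment 71 days ago vs limit 60 → not met
4. fire-extinguisher inspection 254 days ago vs limit 180 → not met
5. EPIRB battery test 26 days ago vs limit 45 → met
6. crew with marine safety training 1 < 2 → not met
7. emergency instruction placard absent → not met
8. garbage management plan absent → not met
Not met: 1, 3, 4, 6, 7, 8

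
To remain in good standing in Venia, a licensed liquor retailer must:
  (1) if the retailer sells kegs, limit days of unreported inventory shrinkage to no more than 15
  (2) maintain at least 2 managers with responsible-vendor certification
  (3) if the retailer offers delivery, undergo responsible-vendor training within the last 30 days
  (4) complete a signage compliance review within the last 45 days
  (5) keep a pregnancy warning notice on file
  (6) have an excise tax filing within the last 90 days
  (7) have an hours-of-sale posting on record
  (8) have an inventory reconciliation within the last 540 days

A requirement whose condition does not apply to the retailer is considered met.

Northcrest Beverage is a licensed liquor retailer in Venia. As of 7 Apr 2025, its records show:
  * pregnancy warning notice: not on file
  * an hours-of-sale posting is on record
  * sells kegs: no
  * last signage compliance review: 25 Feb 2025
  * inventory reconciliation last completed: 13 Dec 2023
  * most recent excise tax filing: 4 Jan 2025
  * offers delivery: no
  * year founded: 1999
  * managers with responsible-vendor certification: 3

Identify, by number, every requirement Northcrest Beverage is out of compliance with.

5, 6

1. condition 'sells kegs' does not hold → requirement n/a → met
2. managers with responsible-vendor certification 3 ≥ 2 → met
3. condition 'offers delivery' does not hold → requirement n/a → met
4. signage compliance review 41 days ago vs limit 45 → met
5. pregnancy warning notice absent → not met
6. excise tax filing 93 days ago vs limit 90 → not met
7. hours-of-sale posting present → met
8. inventory reconciliation 481 days ago vs limit 540 → met
Not met: 5, 6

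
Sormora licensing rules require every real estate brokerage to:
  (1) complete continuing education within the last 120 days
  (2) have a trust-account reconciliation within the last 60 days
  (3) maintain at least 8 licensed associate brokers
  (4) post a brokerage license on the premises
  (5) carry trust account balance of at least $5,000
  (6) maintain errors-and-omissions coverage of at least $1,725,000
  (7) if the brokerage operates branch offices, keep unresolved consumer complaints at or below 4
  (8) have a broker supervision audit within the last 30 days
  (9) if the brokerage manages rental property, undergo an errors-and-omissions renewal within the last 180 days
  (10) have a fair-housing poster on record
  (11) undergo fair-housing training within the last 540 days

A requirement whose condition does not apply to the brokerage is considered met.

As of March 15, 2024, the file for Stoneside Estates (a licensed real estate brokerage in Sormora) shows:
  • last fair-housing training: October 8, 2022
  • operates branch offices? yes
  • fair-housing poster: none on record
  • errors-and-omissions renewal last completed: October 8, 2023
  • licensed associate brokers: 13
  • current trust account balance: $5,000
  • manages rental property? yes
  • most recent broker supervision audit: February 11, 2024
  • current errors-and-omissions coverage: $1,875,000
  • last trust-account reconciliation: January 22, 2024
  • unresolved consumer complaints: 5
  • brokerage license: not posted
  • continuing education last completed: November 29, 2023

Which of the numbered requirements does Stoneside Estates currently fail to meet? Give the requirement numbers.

4, 7, 8, 10

1. continuing education 107 days ago vs limit 120 → met
2. trust-account reconciliation 53 days ago vs limit 60 → met
3. licensed associate brokers 13 ≥ 8 → met
4. brokerage license absent → not met
5. trust account balance $5,000 ≥ $5,000 → met
6. errors-and-omissions coverage $1,875,000 ≥ $1,725,000 → met
7. condition 'operates branch offices' holds; unresolved consumer complaints 5 > 4 → not met
8. broker supervision audit 33 days ago vs limit 30 → not met
9. condition 'manages rental property' holds; errors-and-omissions renewal 159 days ago vs limit 180 → met
10. fair-housing poster absent → not met
11. fair-housing training 524 days ago vs limit 540 → met
Not met: 4, 7, 8, 10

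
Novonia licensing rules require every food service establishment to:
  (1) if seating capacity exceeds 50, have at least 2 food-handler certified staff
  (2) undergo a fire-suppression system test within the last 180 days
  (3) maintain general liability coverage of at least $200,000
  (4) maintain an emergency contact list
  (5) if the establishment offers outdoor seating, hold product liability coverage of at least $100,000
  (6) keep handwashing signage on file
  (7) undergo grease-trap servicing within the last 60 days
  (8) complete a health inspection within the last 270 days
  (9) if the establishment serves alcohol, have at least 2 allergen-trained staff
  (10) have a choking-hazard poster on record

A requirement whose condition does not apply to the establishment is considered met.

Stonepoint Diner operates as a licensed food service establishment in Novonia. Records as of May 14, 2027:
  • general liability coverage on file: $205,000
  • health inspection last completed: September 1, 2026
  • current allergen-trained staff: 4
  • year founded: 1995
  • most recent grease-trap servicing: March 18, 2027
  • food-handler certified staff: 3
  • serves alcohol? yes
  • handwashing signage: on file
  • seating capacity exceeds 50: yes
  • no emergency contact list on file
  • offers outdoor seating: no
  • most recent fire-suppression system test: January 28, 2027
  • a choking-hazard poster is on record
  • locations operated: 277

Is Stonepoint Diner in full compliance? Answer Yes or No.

No

1. condition 'seating capacity exceeds 50' holds; food-handler certified staff 3 ≥ 2 → met
2. fire-suppression system test 106 days ago vs limit 180 → met
3. general liability coverage $205,000 ≥ $200,000 → met
4. emergency contact list absent → not met
5. condition 'offers outdoor seating' does not hold → requirement n/a → met
6. handwashing signage present → met
7. grease-trap servicing 57 days ago vs limit 60 → met
8. health inspection 255 days ago vs limit 270 → met
9. condition 'serves alcohol' holds; allergen-trained staff 4 ≥ 2 → met
10. choking-hazard poster present → met
Not met: 4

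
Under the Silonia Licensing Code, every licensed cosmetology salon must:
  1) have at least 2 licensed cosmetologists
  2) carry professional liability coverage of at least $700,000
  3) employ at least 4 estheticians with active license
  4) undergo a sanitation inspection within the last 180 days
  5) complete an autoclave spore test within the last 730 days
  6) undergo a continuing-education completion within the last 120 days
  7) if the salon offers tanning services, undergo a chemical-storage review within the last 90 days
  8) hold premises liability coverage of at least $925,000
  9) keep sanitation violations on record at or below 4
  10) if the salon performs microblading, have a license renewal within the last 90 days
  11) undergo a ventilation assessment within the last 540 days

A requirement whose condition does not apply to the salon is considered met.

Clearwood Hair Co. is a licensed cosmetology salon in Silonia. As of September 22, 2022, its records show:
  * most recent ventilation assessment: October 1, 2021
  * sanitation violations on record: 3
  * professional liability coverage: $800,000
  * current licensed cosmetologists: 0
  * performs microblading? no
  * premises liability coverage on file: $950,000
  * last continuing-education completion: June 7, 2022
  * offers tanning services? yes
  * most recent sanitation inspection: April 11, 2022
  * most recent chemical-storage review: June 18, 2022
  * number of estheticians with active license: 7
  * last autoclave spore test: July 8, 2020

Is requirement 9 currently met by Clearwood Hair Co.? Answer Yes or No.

Yes

9. sanitation violations on record 3 ≤ 4 → met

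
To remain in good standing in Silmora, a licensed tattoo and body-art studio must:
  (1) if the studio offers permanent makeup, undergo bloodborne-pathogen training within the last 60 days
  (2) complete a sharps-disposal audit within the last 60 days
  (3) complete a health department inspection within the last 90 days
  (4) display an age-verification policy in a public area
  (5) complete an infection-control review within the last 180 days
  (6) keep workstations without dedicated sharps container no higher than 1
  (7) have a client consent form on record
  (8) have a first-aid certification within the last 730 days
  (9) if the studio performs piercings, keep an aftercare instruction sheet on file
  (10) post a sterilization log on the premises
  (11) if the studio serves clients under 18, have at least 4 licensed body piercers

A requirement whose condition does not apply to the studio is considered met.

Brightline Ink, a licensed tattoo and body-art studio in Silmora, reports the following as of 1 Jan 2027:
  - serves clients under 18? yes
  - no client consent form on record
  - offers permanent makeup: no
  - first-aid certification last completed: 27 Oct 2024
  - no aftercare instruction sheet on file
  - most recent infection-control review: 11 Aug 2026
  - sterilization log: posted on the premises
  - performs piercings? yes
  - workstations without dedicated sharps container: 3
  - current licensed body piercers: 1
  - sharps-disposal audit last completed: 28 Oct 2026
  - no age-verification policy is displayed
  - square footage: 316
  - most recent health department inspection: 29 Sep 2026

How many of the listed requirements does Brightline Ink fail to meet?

8

1. condition 'offers permanent makeup' does not hold → requirement n/a → met
2. sharps-disposal audit 65 days ago vs limit 60 → not met
3. health department inspection 94 days ago vs limit 90 → not met
4. age-verification policy absent → not met
5. infection-control review 143 days ago vs limit 180 → met
6. workstations without dedicated sharps container 3 > 1 → not met
7. client consent form absent → not met
8. first-aid certification 796 days ago vs limit 730 → not met
9. condition 'performs piercings' holds; aftercare instruction sheet absent → not met
10. sterilization log present → met
11. condition 'serves clients under 18' holds; licensed body piercers 1 < 4 → not met
Not met: 8 of 11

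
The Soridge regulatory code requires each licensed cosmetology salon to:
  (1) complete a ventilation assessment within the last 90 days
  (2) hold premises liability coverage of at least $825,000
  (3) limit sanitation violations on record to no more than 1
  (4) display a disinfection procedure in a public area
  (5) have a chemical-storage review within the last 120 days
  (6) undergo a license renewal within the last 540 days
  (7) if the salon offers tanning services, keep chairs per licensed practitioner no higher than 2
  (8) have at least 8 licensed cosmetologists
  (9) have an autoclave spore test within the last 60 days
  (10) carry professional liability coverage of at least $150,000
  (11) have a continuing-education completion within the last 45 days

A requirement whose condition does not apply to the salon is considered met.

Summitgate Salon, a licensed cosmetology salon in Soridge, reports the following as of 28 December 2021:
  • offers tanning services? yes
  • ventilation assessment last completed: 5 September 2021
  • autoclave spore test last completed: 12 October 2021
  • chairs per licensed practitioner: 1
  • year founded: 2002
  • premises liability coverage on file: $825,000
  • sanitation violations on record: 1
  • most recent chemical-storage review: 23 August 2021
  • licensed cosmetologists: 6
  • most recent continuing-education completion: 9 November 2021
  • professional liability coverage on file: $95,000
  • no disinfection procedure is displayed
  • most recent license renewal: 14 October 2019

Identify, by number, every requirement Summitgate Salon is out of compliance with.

1. ventilation assessment 114 days ago vs limit 90 → not met
2. premises liability coverage $825,000 ≥ $825,000 → met
3. sanitation violations on record 1 ≤ 1 → met
4. disinfection procedure absent → not met
5. chemical-storage review 127 days ago vs limit 120 → not met
6. license renewal 806 days ago vs limit 540 → not met
7. condition 'offers tanning services' holds; chairs per licensed practitioner 1 ≤ 2 → met
8. licensed cosmetologists 6 < 8 → not met
9. autoclave spore test 77 days ago vs limit 60 → not met
10. professional liability coverage $95,000 < $150,000 → not met
11. continuing-education completion 49 days ago vs limit 45 → not met
Not met: 1, 4, 5, 6, 8, 9, 10, 11

1, 4, 5, 6, 8, 9, 10, 11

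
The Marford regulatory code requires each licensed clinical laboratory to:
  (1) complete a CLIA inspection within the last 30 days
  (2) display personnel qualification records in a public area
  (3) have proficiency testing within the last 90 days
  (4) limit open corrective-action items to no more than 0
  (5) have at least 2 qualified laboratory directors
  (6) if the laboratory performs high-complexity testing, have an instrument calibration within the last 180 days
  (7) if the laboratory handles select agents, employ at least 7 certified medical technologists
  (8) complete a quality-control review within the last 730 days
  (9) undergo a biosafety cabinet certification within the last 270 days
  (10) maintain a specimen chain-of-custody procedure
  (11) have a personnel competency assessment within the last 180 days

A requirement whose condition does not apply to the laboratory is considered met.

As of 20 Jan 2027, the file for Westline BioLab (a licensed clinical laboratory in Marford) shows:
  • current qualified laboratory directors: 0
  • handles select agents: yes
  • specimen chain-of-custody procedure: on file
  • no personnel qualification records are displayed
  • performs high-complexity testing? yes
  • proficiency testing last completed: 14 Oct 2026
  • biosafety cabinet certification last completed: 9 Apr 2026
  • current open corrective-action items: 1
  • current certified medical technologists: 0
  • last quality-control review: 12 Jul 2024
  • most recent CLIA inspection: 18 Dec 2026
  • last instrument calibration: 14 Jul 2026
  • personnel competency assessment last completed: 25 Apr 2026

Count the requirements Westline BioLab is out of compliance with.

1. CLIA inspection 33 days ago vs limit 30 → not met
2. personnel qualification records absent → not met
3. proficiency testing 98 days ago vs limit 90 → not met
4. open corrective-action items 1 > 0 → not met
5. qualified laboratory directors 0 < 2 → not met
6. condition 'performs high-complexity testing' holds; instrument calibration 190 days ago vs limit 180 → not met
7. condition 'handles select agents' holds; certified medical technologists 0 < 7 → not met
8. quality-control review 922 days ago vs limit 730 → not met
9. biosafety cabinet certification 286 days ago vs limit 270 → not met
10. specimen chain-of-custody procedure present → met
11. personnel competency assessment 270 days ago vs limit 180 → not met
Not met: 10 of 11

10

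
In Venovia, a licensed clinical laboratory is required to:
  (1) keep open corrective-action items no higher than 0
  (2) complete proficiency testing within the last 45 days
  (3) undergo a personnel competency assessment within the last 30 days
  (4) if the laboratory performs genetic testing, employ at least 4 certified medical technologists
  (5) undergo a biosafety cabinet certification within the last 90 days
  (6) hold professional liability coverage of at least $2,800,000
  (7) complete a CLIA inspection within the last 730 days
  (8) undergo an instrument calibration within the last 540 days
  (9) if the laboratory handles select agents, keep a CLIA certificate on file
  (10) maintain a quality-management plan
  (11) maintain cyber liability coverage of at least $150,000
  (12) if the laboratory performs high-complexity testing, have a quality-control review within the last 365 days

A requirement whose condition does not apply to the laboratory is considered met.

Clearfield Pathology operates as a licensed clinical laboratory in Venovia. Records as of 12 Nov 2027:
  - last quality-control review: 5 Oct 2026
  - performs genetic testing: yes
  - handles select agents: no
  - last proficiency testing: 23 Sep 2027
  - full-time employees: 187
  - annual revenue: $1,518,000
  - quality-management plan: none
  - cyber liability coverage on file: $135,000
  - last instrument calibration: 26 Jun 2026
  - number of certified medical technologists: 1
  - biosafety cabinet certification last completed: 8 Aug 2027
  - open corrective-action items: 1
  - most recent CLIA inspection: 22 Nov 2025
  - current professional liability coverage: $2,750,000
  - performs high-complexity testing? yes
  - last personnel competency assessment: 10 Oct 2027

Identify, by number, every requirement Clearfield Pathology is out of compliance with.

1. open corrective-action items 1 > 0 → not met
2. proficiency testing 50 days ago vs limit 45 → not met
3. personnel competency assessment 33 days ago vs limit 30 → not met
4. condition 'performs genetic testing' holds; certified medical technologists 1 < 4 → not met
5. biosafety cabinet certification 96 days ago vs limit 90 → not met
6. professional liability coverage $2,750,000 < $2,800,000 → not met
7. CLIA inspection 720 days ago vs limit 730 → met
8. instrument calibration 504 days ago vs limit 540 → met
9. condition 'handles select agents' does not hold → requirement n/a → met
10. quality-management plan absent → not met
11. cyber liability coverage $135,000 < $150,000 → not met
12. condition 'performs high-complexity testing' holds; quality-control review 403 days ago vs limit 365 → not met
Not met: 1, 2, 3, 4, 5, 6, 10, 11, 12

1, 2, 3, 4, 5, 6, 10, 11, 12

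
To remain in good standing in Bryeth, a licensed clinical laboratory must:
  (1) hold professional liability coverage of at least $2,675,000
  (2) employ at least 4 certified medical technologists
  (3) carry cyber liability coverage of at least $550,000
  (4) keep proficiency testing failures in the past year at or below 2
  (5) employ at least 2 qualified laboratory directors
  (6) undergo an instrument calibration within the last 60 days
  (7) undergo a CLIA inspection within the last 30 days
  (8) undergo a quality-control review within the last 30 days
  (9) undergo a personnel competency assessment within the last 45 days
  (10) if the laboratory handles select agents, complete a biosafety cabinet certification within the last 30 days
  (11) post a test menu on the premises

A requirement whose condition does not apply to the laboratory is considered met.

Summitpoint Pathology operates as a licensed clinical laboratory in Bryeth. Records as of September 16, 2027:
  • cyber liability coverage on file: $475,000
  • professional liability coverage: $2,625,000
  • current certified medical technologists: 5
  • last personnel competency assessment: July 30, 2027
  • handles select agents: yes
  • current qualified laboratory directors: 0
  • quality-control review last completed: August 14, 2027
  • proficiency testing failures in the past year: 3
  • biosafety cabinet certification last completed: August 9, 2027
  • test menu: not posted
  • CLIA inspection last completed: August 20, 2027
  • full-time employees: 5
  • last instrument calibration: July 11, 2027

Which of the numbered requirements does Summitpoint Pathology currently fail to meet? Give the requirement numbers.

1, 3, 4, 5, 6, 8, 9, 10, 11

1. professional liability coverage $2,625,000 < $2,675,000 → not met
2. certified medical technologists 5 ≥ 4 → met
3. cyber liability coverage $475,000 < $550,000 → not met
4. proficiency testing failures in the past year 3 > 2 → not met
5. qualified laboratory directors 0 < 2 → not met
6. instrument calibration 67 days ago vs limit 60 → not met
7. CLIA inspection 27 days ago vs limit 30 → met
8. quality-control review 33 days ago vs limit 30 → not met
9. personnel competency assessment 48 days ago vs limit 45 → not met
10. condition 'handles select agents' holds; biosafety cabinet certification 38 days ago vs limit 30 → not met
11. test menu absent → not met
Not met: 1, 3, 4, 5, 6, 8, 9, 10, 11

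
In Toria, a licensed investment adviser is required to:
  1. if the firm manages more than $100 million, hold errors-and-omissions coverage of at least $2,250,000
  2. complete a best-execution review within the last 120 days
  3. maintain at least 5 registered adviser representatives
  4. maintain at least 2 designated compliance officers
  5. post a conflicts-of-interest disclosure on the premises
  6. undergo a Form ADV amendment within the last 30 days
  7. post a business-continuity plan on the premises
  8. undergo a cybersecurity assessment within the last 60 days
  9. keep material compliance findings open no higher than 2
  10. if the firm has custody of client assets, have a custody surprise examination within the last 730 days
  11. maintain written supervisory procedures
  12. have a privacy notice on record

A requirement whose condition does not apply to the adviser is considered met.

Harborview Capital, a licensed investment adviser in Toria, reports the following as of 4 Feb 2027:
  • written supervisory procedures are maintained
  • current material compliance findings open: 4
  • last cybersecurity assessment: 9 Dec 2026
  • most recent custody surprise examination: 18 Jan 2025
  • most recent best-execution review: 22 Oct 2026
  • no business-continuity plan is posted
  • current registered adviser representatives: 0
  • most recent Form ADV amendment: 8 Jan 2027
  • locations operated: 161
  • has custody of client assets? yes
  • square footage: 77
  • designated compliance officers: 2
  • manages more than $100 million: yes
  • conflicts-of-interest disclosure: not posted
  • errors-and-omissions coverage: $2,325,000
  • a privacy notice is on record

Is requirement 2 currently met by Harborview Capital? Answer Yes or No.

2. best-execution review 105 days ago vs limit 120 → met

Yes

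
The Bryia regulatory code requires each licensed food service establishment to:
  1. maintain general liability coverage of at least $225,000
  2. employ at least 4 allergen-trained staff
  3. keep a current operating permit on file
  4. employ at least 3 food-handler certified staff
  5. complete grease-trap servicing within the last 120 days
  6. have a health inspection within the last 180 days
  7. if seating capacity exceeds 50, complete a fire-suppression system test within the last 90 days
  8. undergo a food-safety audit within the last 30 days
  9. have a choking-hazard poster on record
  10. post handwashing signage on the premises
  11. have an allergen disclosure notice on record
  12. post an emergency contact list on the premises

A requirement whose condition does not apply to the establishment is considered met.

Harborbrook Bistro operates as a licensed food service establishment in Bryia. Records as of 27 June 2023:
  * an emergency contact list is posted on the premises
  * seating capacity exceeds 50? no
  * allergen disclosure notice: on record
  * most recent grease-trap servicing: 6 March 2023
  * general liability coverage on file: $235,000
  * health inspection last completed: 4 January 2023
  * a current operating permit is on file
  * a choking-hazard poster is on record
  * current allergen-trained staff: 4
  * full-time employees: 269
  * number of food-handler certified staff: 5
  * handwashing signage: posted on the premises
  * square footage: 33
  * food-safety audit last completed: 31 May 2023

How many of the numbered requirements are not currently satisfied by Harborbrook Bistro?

1. general liability coverage $235,000 ≥ $225,000 → met
2. allergen-trained staff 4 ≥ 4 → met
3. current operating permit present → met
4. food-handler certified staff 5 ≥ 3 → met
5. grease-trap servicing 113 days ago vs limit 120 → met
6. health inspection 174 days ago vs limit 180 → met
7. condition 'seating capacity exceeds 50' does not hold → requirement n/a → met
8. food-safety audit 27 days ago vs limit 30 → met
9. choking-hazard poster present → met
10. handwashing signage present → met
11. allergen disclosure notice present → met
12. emergency contact list present → met
Not met: 0 of 12

0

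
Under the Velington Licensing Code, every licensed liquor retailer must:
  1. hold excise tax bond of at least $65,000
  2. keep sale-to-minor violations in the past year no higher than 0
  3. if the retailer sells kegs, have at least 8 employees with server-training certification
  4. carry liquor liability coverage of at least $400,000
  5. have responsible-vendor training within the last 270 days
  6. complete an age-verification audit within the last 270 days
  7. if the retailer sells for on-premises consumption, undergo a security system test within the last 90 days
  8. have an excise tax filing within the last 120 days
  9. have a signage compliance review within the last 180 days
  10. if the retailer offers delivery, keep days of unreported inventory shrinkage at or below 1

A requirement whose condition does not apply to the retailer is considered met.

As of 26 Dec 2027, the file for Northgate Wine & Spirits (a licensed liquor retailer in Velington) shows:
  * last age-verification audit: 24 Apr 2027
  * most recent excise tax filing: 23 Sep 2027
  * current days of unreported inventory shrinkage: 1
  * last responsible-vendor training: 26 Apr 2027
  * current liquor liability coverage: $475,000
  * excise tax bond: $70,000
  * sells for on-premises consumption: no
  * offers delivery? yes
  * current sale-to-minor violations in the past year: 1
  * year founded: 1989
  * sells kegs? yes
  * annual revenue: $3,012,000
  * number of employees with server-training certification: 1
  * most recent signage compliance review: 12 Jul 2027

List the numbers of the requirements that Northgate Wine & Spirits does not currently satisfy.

1. excise tax bond $70,000 ≥ $65,000 → met
2. sale-to-minor violations in the past year 1 > 0 → not met
3. condition 'sells kegs' holds; employees with server-training certification 1 < 8 → not met
4. liquor liability coverage $475,000 ≥ $400,000 → met
5. responsible-vendor training 244 days ago vs limit 270 → met
6. age-verification audit 246 days ago vs limit 270 → met
7. condition 'sells for on-premises consumption' does not hold → requirement n/a → met
8. excise tax filing 94 days ago vs limit 120 → met
9. signage compliance review 167 days ago vs limit 180 → met
10. condition 'offers delivery' holds; days of unreported inventory shrinkage 1 ≤ 1 → met
Not met: 2, 3

2, 3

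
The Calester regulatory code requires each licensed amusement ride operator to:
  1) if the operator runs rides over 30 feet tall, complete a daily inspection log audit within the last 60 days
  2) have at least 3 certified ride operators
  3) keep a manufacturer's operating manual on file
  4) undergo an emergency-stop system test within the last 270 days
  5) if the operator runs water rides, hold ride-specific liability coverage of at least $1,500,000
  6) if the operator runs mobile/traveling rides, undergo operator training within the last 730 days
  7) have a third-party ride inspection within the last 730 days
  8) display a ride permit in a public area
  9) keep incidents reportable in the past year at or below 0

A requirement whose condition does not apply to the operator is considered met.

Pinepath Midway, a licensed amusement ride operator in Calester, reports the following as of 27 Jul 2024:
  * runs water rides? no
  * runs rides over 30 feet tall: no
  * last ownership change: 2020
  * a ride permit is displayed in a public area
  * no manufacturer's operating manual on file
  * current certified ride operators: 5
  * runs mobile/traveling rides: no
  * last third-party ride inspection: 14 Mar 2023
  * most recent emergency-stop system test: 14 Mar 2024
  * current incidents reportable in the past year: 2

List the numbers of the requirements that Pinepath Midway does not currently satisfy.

1. condition 'runs rides over 30 feet tall' does not hold → requirement n/a → met
2. certified ride operators 5 ≥ 3 → met
3. manufacturer's operating manual absent → not met
4. emergency-stop system test 135 days ago vs limit 270 → met
5. condition 'runs water rides' does not hold → requirement n/a → met
6. condition 'runs mobile/traveling rides' does not hold → requirement n/a → met
7. third-party ride inspection 501 days ago vs limit 730 → met
8. ride permit present → met
9. incidents reportable in the past year 2 > 0 → not met
Not met: 3, 9

3, 9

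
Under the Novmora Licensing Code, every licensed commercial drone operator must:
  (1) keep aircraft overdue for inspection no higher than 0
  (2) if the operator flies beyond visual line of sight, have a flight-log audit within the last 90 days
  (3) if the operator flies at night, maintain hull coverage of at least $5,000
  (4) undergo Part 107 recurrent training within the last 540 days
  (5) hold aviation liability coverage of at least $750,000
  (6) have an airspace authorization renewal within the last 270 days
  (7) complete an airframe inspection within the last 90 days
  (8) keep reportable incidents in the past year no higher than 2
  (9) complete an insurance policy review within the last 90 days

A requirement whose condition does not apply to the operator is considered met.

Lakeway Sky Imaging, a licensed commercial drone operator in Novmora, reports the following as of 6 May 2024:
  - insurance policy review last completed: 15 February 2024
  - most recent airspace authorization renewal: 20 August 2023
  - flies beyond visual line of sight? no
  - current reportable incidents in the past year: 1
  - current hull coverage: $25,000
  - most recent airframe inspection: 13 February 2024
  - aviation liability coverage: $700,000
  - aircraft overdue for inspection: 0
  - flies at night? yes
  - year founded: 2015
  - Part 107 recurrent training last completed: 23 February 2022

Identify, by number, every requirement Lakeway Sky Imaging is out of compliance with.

1. aircraft overdue for inspection 0 ≤ 0 → met
2. condition 'flies beyond visual line of sight' does not hold → requirement n/a → met
3. condition 'flies at night' holds; hull coverage $25,000 ≥ $5,000 → met
4. Part 107 recurrent training 803 days ago vs limit 540 → not met
5. aviation liability coverage $700,000 < $750,000 → not met
6. airspace authorization renewal 260 days ago vs limit 270 → met
7. airframe inspection 83 days ago vs limit 90 → met
8. reportable incidents in the past year 1 ≤ 2 → met
9. insurance policy review 81 days ago vs limit 90 → met
Not met: 4, 5

4, 5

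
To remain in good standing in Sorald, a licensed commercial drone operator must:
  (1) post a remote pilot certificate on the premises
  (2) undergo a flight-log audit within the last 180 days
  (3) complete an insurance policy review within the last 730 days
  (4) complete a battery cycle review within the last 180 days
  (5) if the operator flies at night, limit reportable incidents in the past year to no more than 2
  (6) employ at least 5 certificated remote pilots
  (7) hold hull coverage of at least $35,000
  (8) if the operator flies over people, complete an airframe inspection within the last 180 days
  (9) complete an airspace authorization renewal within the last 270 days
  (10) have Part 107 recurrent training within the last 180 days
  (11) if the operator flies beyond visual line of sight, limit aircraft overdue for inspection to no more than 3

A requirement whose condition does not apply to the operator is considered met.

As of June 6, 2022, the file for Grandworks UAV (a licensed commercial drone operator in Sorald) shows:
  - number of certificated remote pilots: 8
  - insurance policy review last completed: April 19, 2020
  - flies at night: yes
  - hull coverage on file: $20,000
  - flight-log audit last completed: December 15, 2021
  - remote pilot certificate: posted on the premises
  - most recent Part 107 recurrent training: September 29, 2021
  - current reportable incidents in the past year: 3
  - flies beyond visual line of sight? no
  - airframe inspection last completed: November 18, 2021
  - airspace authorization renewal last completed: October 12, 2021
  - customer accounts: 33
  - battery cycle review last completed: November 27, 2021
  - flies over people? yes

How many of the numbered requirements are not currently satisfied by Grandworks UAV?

1. remote pilot certificate present → met
2. flight-log audit 173 days ago vs limit 180 → met
3. insurance policy review 778 days ago vs limit 730 → not met
4. battery cycle review 191 days ago vs limit 180 → not met
5. condition 'flies at night' holds; reportable incidents in the past year 3 > 2 → not met
6. certificated remote pilots 8 ≥ 5 → met
7. hull coverage $20,000 < $35,000 → not met
8. condition 'flies over people' holds; airframe inspection 200 days ago vs limit 180 → not met
9. airspace authorization renewal 237 days ago vs limit 270 → met
10. Part 107 recurrent training 250 days ago vs limit 180 → not met
11. condition 'flies beyond visual line of sight' does not hold → requirement n/a → met
Not met: 6 of 11

6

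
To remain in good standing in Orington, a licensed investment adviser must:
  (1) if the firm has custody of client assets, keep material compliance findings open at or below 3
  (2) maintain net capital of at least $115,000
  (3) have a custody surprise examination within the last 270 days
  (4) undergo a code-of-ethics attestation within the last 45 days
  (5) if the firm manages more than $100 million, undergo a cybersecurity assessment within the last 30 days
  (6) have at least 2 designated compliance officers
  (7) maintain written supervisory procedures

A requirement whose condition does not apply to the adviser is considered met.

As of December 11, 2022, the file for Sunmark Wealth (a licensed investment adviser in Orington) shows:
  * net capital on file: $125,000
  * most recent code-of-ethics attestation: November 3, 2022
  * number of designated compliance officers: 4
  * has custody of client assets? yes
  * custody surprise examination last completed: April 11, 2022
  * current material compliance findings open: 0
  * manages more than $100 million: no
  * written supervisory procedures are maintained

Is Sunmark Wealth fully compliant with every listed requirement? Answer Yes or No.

1. condition 'has custody of client assets' holds; material compliance findings open 0 ≤ 3 → met
2. net capital $125,000 ≥ $115,000 → met
3. custody surprise examination 244 days ago vs limit 270 → met
4. code-of-ethics attestation 38 days ago vs limit 45 → met
5. condition 'manages more than $100 million' does not hold → requirement n/a → met
6. designated compliance officers 4 ≥ 2 → met
7. written supervisory procedures present → met
All met.

Yes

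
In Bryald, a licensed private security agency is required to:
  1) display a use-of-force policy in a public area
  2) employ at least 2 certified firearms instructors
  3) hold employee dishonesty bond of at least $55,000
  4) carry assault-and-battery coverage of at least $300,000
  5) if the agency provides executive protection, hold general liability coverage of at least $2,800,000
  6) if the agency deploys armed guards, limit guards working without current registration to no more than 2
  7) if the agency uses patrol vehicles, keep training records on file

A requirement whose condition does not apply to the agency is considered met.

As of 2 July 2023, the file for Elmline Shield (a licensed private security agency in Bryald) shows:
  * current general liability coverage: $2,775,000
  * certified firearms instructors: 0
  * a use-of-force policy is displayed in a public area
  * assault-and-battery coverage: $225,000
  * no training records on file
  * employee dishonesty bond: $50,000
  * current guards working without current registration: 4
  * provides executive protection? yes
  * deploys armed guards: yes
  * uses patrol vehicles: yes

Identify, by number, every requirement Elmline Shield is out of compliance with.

1. use-of-force policy present → met
2. certified firearms instructors 0 < 2 → not met
3. employee dishonesty bond $50,000 < $55,000 → not met
4. assault-and-battery coverage $225,000 < $300,000 → not met
5. condition 'provides executive protection' holds; general liability coverage $2,775,000 < $2,800,000 → not met
6. condition 'deploys armed guards' holds; guards working without current registration 4 > 2 → not met
7. condition 'uses patrol vehicles' holds; training records absent → not met
Not met: 2, 3, 4, 5, 6, 7

2, 3, 4, 5, 6, 7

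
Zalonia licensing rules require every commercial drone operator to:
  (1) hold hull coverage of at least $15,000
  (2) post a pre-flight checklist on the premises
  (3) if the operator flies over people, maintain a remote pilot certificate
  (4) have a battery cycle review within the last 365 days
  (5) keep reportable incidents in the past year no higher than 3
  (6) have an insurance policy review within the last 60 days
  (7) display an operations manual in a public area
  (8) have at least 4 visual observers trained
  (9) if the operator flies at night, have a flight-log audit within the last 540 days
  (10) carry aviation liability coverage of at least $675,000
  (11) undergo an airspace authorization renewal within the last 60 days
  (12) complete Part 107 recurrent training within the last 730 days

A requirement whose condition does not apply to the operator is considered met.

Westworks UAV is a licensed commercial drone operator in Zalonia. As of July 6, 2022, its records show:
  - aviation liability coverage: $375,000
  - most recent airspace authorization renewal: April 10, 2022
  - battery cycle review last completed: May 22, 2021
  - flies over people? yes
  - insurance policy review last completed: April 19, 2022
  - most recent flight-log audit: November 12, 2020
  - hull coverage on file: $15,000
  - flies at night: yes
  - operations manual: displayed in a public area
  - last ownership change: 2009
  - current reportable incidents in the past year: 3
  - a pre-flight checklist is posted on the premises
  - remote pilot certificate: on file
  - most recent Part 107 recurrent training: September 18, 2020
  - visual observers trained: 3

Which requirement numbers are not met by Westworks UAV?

1. hull coverage $15,000 ≥ $15,000 → met
2. pre-flight checklist present → met
3. condition 'flies over people' holds; remote pilot certificate present → met
4. battery cycle review 410 days ago vs limit 365 → not met
5. reportable incidents in the past year 3 ≤ 3 → met
6. insurance policy review 78 days ago vs limit 60 → not met
7. operations manual present → met
8. visual observers trained 3 < 4 → not met
9. condition 'flies at night' holds; flight-log audit 601 days ago vs limit 540 → not met
10. aviation liability coverage $375,000 < $675,000 → not met
11. airspace authorization renewal 87 days ago vs limit 60 → not met
12. Part 107 recurrent training 656 days ago vs limit 730 → met
Not met: 4, 6, 8, 9, 10, 11

4, 6, 8, 9, 10, 11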